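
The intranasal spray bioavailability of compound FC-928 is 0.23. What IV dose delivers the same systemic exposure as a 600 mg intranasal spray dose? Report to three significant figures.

D_iv = 138 mg

Systemic exposure from an extravascular dose = F × D_ev, so the equivalent IV dose is F × D_ev.
D_iv = F × D_ev = 0.23 × 600 = 138 mg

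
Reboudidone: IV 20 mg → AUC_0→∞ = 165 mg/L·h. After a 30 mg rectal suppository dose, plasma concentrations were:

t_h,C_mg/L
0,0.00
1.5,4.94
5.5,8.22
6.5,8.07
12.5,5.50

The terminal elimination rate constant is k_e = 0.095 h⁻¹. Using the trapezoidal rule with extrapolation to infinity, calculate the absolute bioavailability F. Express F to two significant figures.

F = 0.55

Trapezoidal AUC_0→12.5 (rectal suppository):
  [0→1.5]: (0.00+4.94)/2 × 1.5 = 3.705
  [1.5→5.5]: (4.94+8.22)/2 × 4 = 26.32
  [5.5→6.5]: (8.22+8.07)/2 × 1 = 8.145
  [6.5→12.5]: (8.07+5.50)/2 × 6 = 40.71
  Sum = 78.88 mg/L·h
Tail: C_last/k_e = 5.50/0.095 = 57.895
AUC_0→∞ (rectal suppository) = 78.88 + 57.895 = 136.775 mg/L·h
F = (AUC_ev/D_ev)/(AUC_iv/D_iv) = (136.775/30)/(165/20) = 4.55917/8.25 = 0.5526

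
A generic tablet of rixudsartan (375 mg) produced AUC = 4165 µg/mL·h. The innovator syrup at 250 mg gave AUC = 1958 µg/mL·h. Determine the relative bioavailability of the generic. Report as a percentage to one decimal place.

F_rel = (AUC_test/D_test) / (AUC_ref/D_ref)
      = (4165/375) / (1958/250)
      = 11.1067 / 7.832 = 1.4181 = 141.81%

F_rel = 141.8%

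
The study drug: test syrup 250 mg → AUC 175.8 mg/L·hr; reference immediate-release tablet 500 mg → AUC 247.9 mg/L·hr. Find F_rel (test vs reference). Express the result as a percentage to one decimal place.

F_rel = (AUC_test/D_test) / (AUC_ref/D_ref)
      = (175.8/250) / (247.9/500)
      = 0.7032 / 0.4958 = 1.4183 = 141.83%

F_rel = 141.8%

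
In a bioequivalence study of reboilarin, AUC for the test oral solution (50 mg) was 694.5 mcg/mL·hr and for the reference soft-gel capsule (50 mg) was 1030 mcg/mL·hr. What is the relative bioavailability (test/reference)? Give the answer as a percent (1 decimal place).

F_rel = 67.4%

F_rel = (AUC_test/D_test) / (AUC_ref/D_ref)
      = (694.5/50) / (1030/50)
      = 13.89 / 20.6 = 0.6743 = 67.43%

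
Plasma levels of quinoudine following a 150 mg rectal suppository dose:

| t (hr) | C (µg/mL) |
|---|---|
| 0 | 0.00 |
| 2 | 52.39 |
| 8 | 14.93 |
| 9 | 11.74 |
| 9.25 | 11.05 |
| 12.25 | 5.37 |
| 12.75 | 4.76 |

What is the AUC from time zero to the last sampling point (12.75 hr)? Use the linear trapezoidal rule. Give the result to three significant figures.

Trapezoidal AUC_0→12.75:
  [0→2]: (0.00+52.39)/2 × 2 = 52.39
  [2→8]: (52.39+14.93)/2 × 6 = 201.96
  [8→9]: (14.93+11.74)/2 × 1 = 13.335
  [9→9.25]: (11.74+11.05)/2 × 0.25 = 2.84875
  [9.25→12.25]: (11.05+5.37)/2 × 3 = 24.63
  [12.25→12.75]: (5.37+4.76)/2 × 0.5 = 2.5325
  Sum = 297.69625 µg/mL·hr

AUC = 298 µg/mL·hr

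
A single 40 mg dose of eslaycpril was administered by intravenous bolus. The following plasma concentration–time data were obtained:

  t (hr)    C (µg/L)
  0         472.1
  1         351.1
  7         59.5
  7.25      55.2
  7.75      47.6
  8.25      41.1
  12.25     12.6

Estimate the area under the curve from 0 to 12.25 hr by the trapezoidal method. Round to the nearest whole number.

AUC = 1813 µg/L·hr

Trapezoidal AUC_0→12.25:
  [0→1]: (472.1+351.1)/2 × 1 = 411.6
  [1→7]: (351.1+59.5)/2 × 6 = 1231.8
  [7→7.25]: (59.5+55.2)/2 × 0.25 = 14.3375
  [7.25→7.75]: (55.2+47.6)/2 × 0.5 = 25.7
  [7.75→8.25]: (47.6+41.1)/2 × 0.5 = 22.175
  [8.25→12.25]: (41.1+12.6)/2 × 4 = 107.4
  Sum = 1813.0125 µg/L·hr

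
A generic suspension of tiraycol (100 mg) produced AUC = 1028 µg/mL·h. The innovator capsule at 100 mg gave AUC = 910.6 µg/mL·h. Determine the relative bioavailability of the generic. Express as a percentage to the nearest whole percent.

F_rel = (AUC_test/D_test) / (AUC_ref/D_ref)
      = (1028/100) / (910.6/100)
      = 10.28 / 9.106 = 1.1289 = 112.89%

F_rel = 113%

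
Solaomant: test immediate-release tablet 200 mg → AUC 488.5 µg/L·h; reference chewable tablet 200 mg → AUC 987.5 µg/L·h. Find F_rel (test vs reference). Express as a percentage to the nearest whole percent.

F_rel = 49%

F_rel = (AUC_test/D_test) / (AUC_ref/D_ref)
      = (488.5/200) / (987.5/200)
      = 2.4425 / 4.9375 = 0.4947 = 49.47%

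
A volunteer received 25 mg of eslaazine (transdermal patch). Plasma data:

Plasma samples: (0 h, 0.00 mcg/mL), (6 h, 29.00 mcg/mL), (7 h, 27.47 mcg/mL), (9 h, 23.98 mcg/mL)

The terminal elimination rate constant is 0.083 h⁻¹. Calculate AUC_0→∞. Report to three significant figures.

AUC = 456 mcg/mL·h

Trapezoidal AUC_0→9:
  [0→6]: (0.00+29.00)/2 × 6 = 87.0
  [6→7]: (29.00+27.47)/2 × 1 = 28.235
  [7→9]: (27.47+23.98)/2 × 2 = 51.45
  Sum = 166.685 mcg/mL·h
Extrapolated tail: C_last / k_e = 23.98 / 0.083 = 288.916
AUC_0→∞ = 166.685 + 288.916 = 455.601 mcg/mL·h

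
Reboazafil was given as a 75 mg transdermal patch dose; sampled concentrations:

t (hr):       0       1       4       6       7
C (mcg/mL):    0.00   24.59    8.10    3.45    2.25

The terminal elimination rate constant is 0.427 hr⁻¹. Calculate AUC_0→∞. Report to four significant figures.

AUC = 81.00 mcg/mL·hr

Trapezoidal AUC_0→7:
  [0→1]: (0.00+24.59)/2 × 1 = 12.295
  [1→4]: (24.59+8.10)/2 × 3 = 49.035
  [4→6]: (8.10+3.45)/2 × 2 = 11.55
  [6→7]: (3.45+2.25)/2 × 1 = 2.85
  Sum = 75.73 mcg/mL·hr
Extrapolated tail: C_last / k_e = 2.25 / 0.427 = 5.269
AUC_0→∞ = 75.73 + 5.269 = 80.999 mcg/mL·hr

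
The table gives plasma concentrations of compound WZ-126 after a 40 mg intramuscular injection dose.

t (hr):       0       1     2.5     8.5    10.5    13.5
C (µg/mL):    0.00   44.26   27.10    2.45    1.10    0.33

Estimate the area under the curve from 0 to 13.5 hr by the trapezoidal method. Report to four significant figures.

AUC = 170.0 µg/mL·hr

Trapezoidal AUC_0→13.5:
  [0→1]: (0.00+44.26)/2 × 1 = 22.13
  [1→2.5]: (44.26+27.10)/2 × 1.5 = 53.52
  [2.5→8.5]: (27.10+2.45)/2 × 6 = 88.65
  [8.5→10.5]: (2.45+1.10)/2 × 2 = 3.55
  [10.5→13.5]: (1.10+0.33)/2 × 3 = 2.145
  Sum = 169.995 µg/mL·hr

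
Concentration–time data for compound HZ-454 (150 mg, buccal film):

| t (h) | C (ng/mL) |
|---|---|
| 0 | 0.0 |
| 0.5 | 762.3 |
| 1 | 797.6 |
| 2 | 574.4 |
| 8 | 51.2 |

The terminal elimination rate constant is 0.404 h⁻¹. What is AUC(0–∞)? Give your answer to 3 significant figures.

Trapezoidal AUC_0→8:
  [0→0.5]: (0.0+762.3)/2 × 0.5 = 190.575
  [0.5→1]: (762.3+797.6)/2 × 0.5 = 389.975
  [1→2]: (797.6+574.4)/2 × 1 = 686.0
  [2→8]: (574.4+51.2)/2 × 6 = 1876.8
  Sum = 3143.35 ng/mL·h
Extrapolated tail: C_last / k_e = 51.2 / 0.404 = 126.733
AUC_0→∞ = 3143.35 + 126.733 = 3270.083 ng/mL·h

AUC = 3270 ng/mL·h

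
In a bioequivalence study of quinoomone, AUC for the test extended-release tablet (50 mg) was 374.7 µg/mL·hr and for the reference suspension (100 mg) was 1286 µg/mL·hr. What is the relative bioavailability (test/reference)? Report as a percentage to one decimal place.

F_rel = (AUC_test/D_test) / (AUC_ref/D_ref)
      = (374.7/50) / (1286/100)
      = 7.494 / 12.86 = 0.5827 = 58.27%

F_rel = 58.3%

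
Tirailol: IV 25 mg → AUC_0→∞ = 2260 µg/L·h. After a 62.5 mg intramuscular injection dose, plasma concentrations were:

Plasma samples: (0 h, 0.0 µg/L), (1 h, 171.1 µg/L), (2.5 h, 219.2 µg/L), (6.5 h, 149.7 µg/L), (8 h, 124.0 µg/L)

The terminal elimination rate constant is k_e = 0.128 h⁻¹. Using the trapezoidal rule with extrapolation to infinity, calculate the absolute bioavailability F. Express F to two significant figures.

Trapezoidal AUC_0→8 (intramuscular injection):
  [0→1]: (0.0+171.1)/2 × 1 = 85.55
  [1→2.5]: (171.1+219.2)/2 × 1.5 = 292.725
  [2.5→6.5]: (219.2+149.7)/2 × 4 = 737.8
  [6.5→8]: (149.7+124.0)/2 × 1.5 = 205.275
  Sum = 1321.35 µg/L·h
Tail: C_last/k_e = 124.0/0.128 = 968.750
AUC_0→∞ (intramuscular injection) = 1321.35 + 968.750 = 2290.1 µg/L·h
F = (AUC_ev/D_ev)/(AUC_iv/D_iv) = (2290.1/62.5)/(2260/25) = 36.6416/90.4 = 0.4053

F = 0.41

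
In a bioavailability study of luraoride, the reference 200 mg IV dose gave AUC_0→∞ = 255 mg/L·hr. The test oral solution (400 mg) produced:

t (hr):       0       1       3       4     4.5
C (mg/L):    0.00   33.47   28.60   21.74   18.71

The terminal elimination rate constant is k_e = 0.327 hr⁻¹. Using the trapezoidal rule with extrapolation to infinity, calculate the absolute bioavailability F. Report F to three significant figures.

Trapezoidal AUC_0→4.5 (oral solution):
  [0→1]: (0.00+33.47)/2 × 1 = 16.735
  [1→3]: (33.47+28.60)/2 × 2 = 62.07
  [3→4]: (28.60+21.74)/2 × 1 = 25.17
  [4→4.5]: (21.74+18.71)/2 × 0.5 = 10.1125
  Sum = 114.0875 mg/L·hr
Tail: C_last/k_e = 18.71/0.327 = 57.217
AUC_0→∞ (oral solution) = 114.0875 + 57.217 = 171.3045 mg/L·hr
F = (AUC_ev/D_ev)/(AUC_iv/D_iv) = (171.3045/400)/(255/200) = 0.42826125/1.275 = 0.3359

F = 0.336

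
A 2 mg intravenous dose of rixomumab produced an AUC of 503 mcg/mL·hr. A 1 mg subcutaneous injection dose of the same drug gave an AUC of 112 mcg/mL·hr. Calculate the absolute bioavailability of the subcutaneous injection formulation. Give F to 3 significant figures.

F = 0.445

F = (AUC_ev / D_ev) / (AUC_iv / D_iv)
  = (112/1) / (503/2)
  = 112 / 251.5 = 0.4453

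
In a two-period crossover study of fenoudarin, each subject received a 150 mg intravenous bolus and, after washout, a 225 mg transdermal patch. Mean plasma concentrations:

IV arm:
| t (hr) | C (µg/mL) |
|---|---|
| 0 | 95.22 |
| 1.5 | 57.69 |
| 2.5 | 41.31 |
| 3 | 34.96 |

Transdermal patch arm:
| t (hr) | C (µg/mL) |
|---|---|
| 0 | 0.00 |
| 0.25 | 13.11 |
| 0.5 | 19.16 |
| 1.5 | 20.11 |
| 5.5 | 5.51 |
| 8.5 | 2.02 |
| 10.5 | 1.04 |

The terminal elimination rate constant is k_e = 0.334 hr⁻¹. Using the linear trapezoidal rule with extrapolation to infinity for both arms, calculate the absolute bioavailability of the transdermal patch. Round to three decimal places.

Trapezoidal AUC_0→3 (IV):
  [0→1.5]: (95.22+57.69)/2 × 1.5 = 114.6825
  [1.5→2.5]: (57.69+41.31)/2 × 1 = 49.5
  [2.5→3]: (41.31+34.96)/2 × 0.5 = 19.0675
  Sum = 183.25 µg/mL·hr
IV tail: 34.96/0.334 = 104.671; AUC_iv,0→∞ = 183.25 + 104.671 = 287.921 µg/mL·hr
Trapezoidal AUC_0→10.5 (transdermal patch):
  [0→0.25]: (0.00+13.11)/2 × 0.25 = 1.63875
  [0.25→0.5]: (13.11+19.16)/2 × 0.25 = 4.03375
  [0.5→1.5]: (19.16+20.11)/2 × 1 = 19.635
  [1.5→5.5]: (20.11+5.51)/2 × 4 = 51.24
  [5.5→8.5]: (5.51+2.02)/2 × 3 = 11.295
  [8.5→10.5]: (2.02+1.04)/2 × 2 = 3.06
  Sum = 90.9025 µg/mL·hr
transdermal patch tail: 1.04/0.334 = 3.114; AUC_ev,0→∞ = 90.9025 + 3.114 = 94.0165 µg/mL·hr
F = (AUC_ev/D_ev)/(AUC_iv/D_iv) = (94.0165/225)/(287.921/150) = 0.417851/1.91947 = 0.2177

F = 0.218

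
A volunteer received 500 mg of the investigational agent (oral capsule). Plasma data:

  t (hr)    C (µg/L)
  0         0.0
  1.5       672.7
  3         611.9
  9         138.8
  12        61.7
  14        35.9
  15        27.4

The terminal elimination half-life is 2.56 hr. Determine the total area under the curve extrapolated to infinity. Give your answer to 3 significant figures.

AUC = 4250 µg/L·hr

Trapezoidal AUC_0→15:
  [0→1.5]: (0.0+672.7)/2 × 1.5 = 504.525
  [1.5→3]: (672.7+611.9)/2 × 1.5 = 963.45
  [3→9]: (611.9+138.8)/2 × 6 = 2252.1
  [9→12]: (138.8+61.7)/2 × 3 = 300.75
  [12→14]: (61.7+35.9)/2 × 2 = 97.6
  [14→15]: (35.9+27.4)/2 × 1 = 31.65
  Sum = 4150.075 µg/L·hr
k_e = ln2 / t½ = 0.693147 / 2.56 = 0.2708 hr^-1
Extrapolated tail: C_last / k_e = 27.4 / 0.2708 = 101.182
AUC_0→∞ = 4150.075 + 101.182 = 4251.257 µg/L·hr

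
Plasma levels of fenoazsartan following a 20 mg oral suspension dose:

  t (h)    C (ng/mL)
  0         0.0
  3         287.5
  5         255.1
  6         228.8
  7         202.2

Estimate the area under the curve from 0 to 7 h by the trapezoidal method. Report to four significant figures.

Trapezoidal AUC_0→7:
  [0→3]: (0.0+287.5)/2 × 3 = 431.25
  [3→5]: (287.5+255.1)/2 × 2 = 542.6
  [5→6]: (255.1+228.8)/2 × 1 = 241.95
  [6→7]: (228.8+202.2)/2 × 1 = 215.5
  Sum = 1431.3 ng/mL·h

AUC = 1431 ng/mL·h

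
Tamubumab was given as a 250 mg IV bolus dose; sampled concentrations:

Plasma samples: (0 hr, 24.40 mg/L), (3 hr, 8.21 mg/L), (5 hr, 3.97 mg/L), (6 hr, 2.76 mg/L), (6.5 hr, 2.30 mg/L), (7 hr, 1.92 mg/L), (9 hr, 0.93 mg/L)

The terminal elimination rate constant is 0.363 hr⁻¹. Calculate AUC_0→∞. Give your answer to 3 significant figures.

Trapezoidal AUC_0→9:
  [0→3]: (24.40+8.21)/2 × 3 = 48.915
  [3→5]: (8.21+3.97)/2 × 2 = 12.18
  [5→6]: (3.97+2.76)/2 × 1 = 3.365
  [6→6.5]: (2.76+2.30)/2 × 0.5 = 1.265
  [6.5→7]: (2.30+1.92)/2 × 0.5 = 1.055
  [7→9]: (1.92+0.93)/2 × 2 = 2.85
  Sum = 69.63 mg/L·hr
Extrapolated tail: C_last / k_e = 0.93 / 0.363 = 2.562
AUC_0→∞ = 69.63 + 2.562 = 72.192 mg/L·hr

AUC = 72.2 mg/L·hr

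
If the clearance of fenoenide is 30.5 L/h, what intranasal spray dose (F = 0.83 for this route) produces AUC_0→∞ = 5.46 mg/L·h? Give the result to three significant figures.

Dose = CL × AUC_0→∞ / F
     = 30.5 × 5.46 / 0.83 = 200.639 mg

Dose = 201 mg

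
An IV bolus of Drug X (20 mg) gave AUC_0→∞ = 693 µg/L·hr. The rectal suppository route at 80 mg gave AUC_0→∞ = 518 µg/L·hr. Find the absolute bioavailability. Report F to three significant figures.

F = 0.187

F = (AUC_ev / D_ev) / (AUC_iv / D_iv)
  = (518/80) / (693/20)
  = 6.475 / 34.65 = 0.1869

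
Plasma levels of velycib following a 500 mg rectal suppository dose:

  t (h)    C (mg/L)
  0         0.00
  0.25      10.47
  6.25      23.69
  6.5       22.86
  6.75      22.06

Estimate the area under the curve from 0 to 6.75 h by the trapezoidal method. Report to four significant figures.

Trapezoidal AUC_0→6.75:
  [0→0.25]: (0.00+10.47)/2 × 0.25 = 1.30875
  [0.25→6.25]: (10.47+23.69)/2 × 6 = 102.48
  [6.25→6.5]: (23.69+22.86)/2 × 0.25 = 5.81875
  [6.5→6.75]: (22.86+22.06)/2 × 0.25 = 5.615
  Sum = 115.2225 mg/L·h

AUC = 115.2 mg/L·h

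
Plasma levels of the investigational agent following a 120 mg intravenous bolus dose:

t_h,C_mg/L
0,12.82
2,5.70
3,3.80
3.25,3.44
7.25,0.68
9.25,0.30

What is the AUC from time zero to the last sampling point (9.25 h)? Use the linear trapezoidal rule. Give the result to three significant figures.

Trapezoidal AUC_0→9.25:
  [0→2]: (12.82+5.70)/2 × 2 = 18.52
  [2→3]: (5.70+3.80)/2 × 1 = 4.75
  [3→3.25]: (3.80+3.44)/2 × 0.25 = 0.905
  [3.25→7.25]: (3.44+0.68)/2 × 4 = 8.24
  [7.25→9.25]: (0.68+0.30)/2 × 2 = 0.98
  Sum = 33.395 mg/L·h

AUC = 33.4 mg/L·h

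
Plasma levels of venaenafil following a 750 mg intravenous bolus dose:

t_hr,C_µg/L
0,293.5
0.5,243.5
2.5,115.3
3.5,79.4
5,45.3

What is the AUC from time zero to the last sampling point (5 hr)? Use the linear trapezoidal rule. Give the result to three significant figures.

AUC = 684 µg/L·hr

Trapezoidal AUC_0→5:
  [0→0.5]: (293.5+243.5)/2 × 0.5 = 134.25
  [0.5→2.5]: (243.5+115.3)/2 × 2 = 358.8
  [2.5→3.5]: (115.3+79.4)/2 × 1 = 97.35
  [3.5→5]: (79.4+45.3)/2 × 1.5 = 93.525
  Sum = 683.925 µg/L·hr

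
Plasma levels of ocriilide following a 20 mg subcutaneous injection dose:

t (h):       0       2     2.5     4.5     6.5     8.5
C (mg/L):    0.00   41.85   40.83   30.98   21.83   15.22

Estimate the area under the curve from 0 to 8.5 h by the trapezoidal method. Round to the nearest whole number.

AUC = 224 mg/L·h

Trapezoidal AUC_0→8.5:
  [0→2]: (0.00+41.85)/2 × 2 = 41.85
  [2→2.5]: (41.85+40.83)/2 × 0.5 = 20.67
  [2.5→4.5]: (40.83+30.98)/2 × 2 = 71.81
  [4.5→6.5]: (30.98+21.83)/2 × 2 = 52.81
  [6.5→8.5]: (21.83+15.22)/2 × 2 = 37.05
  Sum = 224.19 mg/L·h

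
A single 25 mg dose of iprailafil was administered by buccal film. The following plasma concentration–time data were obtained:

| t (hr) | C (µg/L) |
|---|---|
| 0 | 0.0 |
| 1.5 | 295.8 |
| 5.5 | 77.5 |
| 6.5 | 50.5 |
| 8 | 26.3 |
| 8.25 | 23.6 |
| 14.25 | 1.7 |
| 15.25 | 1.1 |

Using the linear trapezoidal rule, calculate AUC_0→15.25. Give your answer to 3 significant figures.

AUC = 1170 µg/L·hr

Trapezoidal AUC_0→15.25:
  [0→1.5]: (0.0+295.8)/2 × 1.5 = 221.85
  [1.5→5.5]: (295.8+77.5)/2 × 4 = 746.6
  [5.5→6.5]: (77.5+50.5)/2 × 1 = 64.0
  [6.5→8]: (50.5+26.3)/2 × 1.5 = 57.6
  [8→8.25]: (26.3+23.6)/2 × 0.25 = 6.2375
  [8.25→14.25]: (23.6+1.7)/2 × 6 = 75.9
  [14.25→15.25]: (1.7+1.1)/2 × 1 = 1.4
  Sum = 1173.5875 µg/L·hr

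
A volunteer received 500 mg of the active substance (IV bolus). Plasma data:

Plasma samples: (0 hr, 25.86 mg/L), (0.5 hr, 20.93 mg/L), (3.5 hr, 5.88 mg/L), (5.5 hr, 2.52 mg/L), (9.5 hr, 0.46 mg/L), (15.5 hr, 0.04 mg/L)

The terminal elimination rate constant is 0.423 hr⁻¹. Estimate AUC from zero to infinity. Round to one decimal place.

AUC = 67.9 mg/L·hr

Trapezoidal AUC_0→15.5:
  [0→0.5]: (25.86+20.93)/2 × 0.5 = 11.6975
  [0.5→3.5]: (20.93+5.88)/2 × 3 = 40.215
  [3.5→5.5]: (5.88+2.52)/2 × 2 = 8.4
  [5.5→9.5]: (2.52+0.46)/2 × 4 = 5.96
  [9.5→15.5]: (0.46+0.04)/2 × 6 = 1.5
  Sum = 67.7725 mg/L·hr
Extrapolated tail: C_last / k_e = 0.04 / 0.423 = 0.095
AUC_0→∞ = 67.7725 + 0.095 = 67.8675 mg/L·hr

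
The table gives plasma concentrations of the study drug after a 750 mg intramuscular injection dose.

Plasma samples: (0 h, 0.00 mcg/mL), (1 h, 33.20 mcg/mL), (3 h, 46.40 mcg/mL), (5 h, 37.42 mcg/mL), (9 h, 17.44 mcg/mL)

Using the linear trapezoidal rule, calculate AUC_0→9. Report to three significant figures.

Trapezoidal AUC_0→9:
  [0→1]: (0.00+33.20)/2 × 1 = 16.6
  [1→3]: (33.20+46.40)/2 × 2 = 79.6
  [3→5]: (46.40+37.42)/2 × 2 = 83.82
  [5→9]: (37.42+17.44)/2 × 4 = 109.72
  Sum = 289.74 mcg/mL·h

AUC = 290 mcg/mL·h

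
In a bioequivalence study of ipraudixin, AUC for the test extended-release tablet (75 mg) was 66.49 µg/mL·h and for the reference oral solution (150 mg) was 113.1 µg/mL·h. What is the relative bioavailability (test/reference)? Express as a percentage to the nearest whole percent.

F_rel = 118%

F_rel = (AUC_test/D_test) / (AUC_ref/D_ref)
      = (66.49/75) / (113.1/150)
      = 0.886533 / 0.754 = 1.1758 = 117.58%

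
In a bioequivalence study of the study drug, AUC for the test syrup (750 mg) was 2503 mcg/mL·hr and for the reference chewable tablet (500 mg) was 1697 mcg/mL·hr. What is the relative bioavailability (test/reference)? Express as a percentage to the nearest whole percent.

F_rel = (AUC_test/D_test) / (AUC_ref/D_ref)
      = (2503/750) / (1697/500)
      = 3.33733 / 3.394 = 0.9833 = 98.33%

F_rel = 98%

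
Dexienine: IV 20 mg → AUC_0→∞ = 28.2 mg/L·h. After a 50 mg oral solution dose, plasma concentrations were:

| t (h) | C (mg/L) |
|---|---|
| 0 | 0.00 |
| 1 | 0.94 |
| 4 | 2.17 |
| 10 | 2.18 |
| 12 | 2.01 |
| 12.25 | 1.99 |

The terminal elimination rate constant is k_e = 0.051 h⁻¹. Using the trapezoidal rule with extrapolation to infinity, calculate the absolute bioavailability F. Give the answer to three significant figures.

F = 0.878

Trapezoidal AUC_0→12.25 (oral solution):
  [0→1]: (0.00+0.94)/2 × 1 = 0.47
  [1→4]: (0.94+2.17)/2 × 3 = 4.665
  [4→10]: (2.17+2.18)/2 × 6 = 13.05
  [10→12]: (2.18+2.01)/2 × 2 = 4.19
  [12→12.25]: (2.01+1.99)/2 × 0.25 = 0.5
  Sum = 22.875 mg/L·h
Tail: C_last/k_e = 1.99/0.051 = 39.020
AUC_0→∞ (oral solution) = 22.875 + 39.020 = 61.895 mg/L·h
F = (AUC_ev/D_ev)/(AUC_iv/D_iv) = (61.895/50)/(28.2/20) = 1.2379/1.41 = 0.8779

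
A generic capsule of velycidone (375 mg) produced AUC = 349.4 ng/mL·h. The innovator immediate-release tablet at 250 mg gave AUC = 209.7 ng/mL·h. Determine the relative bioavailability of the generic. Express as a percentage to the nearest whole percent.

F_rel = 111%

F_rel = (AUC_test/D_test) / (AUC_ref/D_ref)
      = (349.4/375) / (209.7/250)
      = 0.931733 / 0.8388 = 1.1108 = 111.08%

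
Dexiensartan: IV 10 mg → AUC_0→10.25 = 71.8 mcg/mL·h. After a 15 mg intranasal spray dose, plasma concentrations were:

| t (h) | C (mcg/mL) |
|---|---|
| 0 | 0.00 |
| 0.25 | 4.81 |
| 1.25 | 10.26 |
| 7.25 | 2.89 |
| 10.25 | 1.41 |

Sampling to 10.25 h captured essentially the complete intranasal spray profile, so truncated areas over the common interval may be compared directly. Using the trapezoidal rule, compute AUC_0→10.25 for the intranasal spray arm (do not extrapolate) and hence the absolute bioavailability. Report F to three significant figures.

F = 0.502

Trapezoidal AUC_0→10.25 (intranasal spray):
  [0→0.25]: (0.00+4.81)/2 × 0.25 = 0.60125
  [0.25→1.25]: (4.81+10.26)/2 × 1 = 7.535
  [1.25→7.25]: (10.26+2.89)/2 × 6 = 39.45
  [7.25→10.25]: (2.89+1.41)/2 × 3 = 6.45
  Sum = 54.03625 mcg/mL·h
F = (AUC_ev/D_ev)/(AUC_iv/D_iv) = (54.03625/15)/(71.8/10) = 3.60242/7.18 = 0.5017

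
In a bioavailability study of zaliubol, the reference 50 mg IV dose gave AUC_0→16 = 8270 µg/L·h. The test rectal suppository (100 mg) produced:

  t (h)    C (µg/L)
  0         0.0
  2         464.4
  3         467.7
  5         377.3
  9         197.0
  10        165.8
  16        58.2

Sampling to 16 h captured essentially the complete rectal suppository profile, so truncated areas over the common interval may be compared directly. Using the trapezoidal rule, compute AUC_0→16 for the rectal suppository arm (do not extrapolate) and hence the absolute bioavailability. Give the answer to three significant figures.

Trapezoidal AUC_0→16 (rectal suppository):
  [0→2]: (0.0+464.4)/2 × 2 = 464.4
  [2→3]: (464.4+467.7)/2 × 1 = 466.05
  [3→5]: (467.7+377.3)/2 × 2 = 845.0
  [5→9]: (377.3+197.0)/2 × 4 = 1148.6
  [9→10]: (197.0+165.8)/2 × 1 = 181.4
  [10→16]: (165.8+58.2)/2 × 6 = 672.0
  Sum = 3777.45 µg/L·h
F = (AUC_ev/D_ev)/(AUC_iv/D_iv) = (3777.45/100)/(8270/50) = 37.7745/165.4 = 0.2284

F = 0.228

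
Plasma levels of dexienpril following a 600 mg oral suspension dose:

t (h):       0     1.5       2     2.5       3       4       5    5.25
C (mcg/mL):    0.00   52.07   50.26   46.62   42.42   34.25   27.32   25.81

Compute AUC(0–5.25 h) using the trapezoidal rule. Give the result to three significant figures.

AUC = 187 mcg/mL·h

Trapezoidal AUC_0→5.25:
  [0→1.5]: (0.00+52.07)/2 × 1.5 = 39.0525
  [1.5→2]: (52.07+50.26)/2 × 0.5 = 25.5825
  [2→2.5]: (50.26+46.62)/2 × 0.5 = 24.22
  [2.5→3]: (46.62+42.42)/2 × 0.5 = 22.26
  [3→4]: (42.42+34.25)/2 × 1 = 38.335
  [4→5]: (34.25+27.32)/2 × 1 = 30.785
  [5→5.25]: (27.32+25.81)/2 × 0.25 = 6.64125
  Sum = 186.87625 mcg/mL·h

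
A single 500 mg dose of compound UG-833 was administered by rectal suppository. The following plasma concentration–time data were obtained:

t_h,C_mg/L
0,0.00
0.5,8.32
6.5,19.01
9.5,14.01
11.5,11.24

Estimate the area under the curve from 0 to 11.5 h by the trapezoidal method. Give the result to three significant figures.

Trapezoidal AUC_0→11.5:
  [0→0.5]: (0.00+8.32)/2 × 0.5 = 2.08
  [0.5→6.5]: (8.32+19.01)/2 × 6 = 81.99
  [6.5→9.5]: (19.01+14.01)/2 × 3 = 49.53
  [9.5→11.5]: (14.01+11.24)/2 × 2 = 25.25
  Sum = 158.85 mg/L·h

AUC = 159 mg/L·h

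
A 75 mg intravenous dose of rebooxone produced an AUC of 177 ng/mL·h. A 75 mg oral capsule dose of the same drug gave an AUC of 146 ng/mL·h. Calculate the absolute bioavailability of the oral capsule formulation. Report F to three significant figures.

F = (AUC_ev / D_ev) / (AUC_iv / D_iv)
  = (146/75) / (177/75)
  = 1.94667 / 2.36 = 0.8249

F = 0.825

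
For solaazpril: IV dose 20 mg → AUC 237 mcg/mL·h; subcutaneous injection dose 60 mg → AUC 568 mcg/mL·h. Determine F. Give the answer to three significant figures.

F = (AUC_ev / D_ev) / (AUC_iv / D_iv)
  = (568/60) / (237/20)
  = 9.46667 / 11.85 = 0.7989

F = 0.799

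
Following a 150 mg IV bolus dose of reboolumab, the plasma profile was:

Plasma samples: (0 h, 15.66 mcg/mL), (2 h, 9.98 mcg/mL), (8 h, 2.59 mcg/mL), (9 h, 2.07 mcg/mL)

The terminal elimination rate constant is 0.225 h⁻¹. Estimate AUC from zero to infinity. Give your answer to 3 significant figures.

Trapezoidal AUC_0→9:
  [0→2]: (15.66+9.98)/2 × 2 = 25.64
  [2→8]: (9.98+2.59)/2 × 6 = 37.71
  [8→9]: (2.59+2.07)/2 × 1 = 2.33
  Sum = 65.68 mcg/mL·h
Extrapolated tail: C_last / k_e = 2.07 / 0.225 = 9.200
AUC_0→∞ = 65.68 + 9.200 = 74.88 mcg/mL·h

AUC = 74.9 mcg/mL·h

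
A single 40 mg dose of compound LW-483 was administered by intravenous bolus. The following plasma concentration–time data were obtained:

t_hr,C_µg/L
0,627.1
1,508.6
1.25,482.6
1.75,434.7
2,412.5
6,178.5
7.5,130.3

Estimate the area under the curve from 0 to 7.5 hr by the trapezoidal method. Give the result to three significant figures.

Trapezoidal AUC_0→7.5:
  [0→1]: (627.1+508.6)/2 × 1 = 567.85
  [1→1.25]: (508.6+482.6)/2 × 0.25 = 123.9
  [1.25→1.75]: (482.6+434.7)/2 × 0.5 = 229.325
  [1.75→2]: (434.7+412.5)/2 × 0.25 = 105.9
  [2→6]: (412.5+178.5)/2 × 4 = 1182.0
  [6→7.5]: (178.5+130.3)/2 × 1.5 = 231.6
  Sum = 2440.575 µg/L·hr

AUC = 2440 µg/L·hr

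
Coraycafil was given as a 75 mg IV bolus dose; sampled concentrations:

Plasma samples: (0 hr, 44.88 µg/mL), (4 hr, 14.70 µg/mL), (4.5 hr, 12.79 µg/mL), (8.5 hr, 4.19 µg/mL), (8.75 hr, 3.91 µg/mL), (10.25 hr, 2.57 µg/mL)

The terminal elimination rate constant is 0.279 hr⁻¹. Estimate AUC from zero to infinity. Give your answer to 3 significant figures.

Trapezoidal AUC_0→10.25:
  [0→4]: (44.88+14.70)/2 × 4 = 119.16
  [4→4.5]: (14.70+12.79)/2 × 0.5 = 6.8725
  [4.5→8.5]: (12.79+4.19)/2 × 4 = 33.96
  [8.5→8.75]: (4.19+3.91)/2 × 0.25 = 1.0125
  [8.75→10.25]: (3.91+2.57)/2 × 1.5 = 4.86
  Sum = 165.865 µg/mL·hr
Extrapolated tail: C_last / k_e = 2.57 / 0.279 = 9.211
AUC_0→∞ = 165.865 + 9.211 = 175.076 µg/mL·hr

AUC = 175 µg/mL·hr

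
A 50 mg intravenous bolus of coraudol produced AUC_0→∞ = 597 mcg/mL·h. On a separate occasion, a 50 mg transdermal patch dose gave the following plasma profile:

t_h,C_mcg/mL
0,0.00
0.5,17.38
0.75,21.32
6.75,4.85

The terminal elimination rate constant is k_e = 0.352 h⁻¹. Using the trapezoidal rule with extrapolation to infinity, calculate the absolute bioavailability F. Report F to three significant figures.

F = 0.170

Trapezoidal AUC_0→6.75 (transdermal patch):
  [0→0.5]: (0.00+17.38)/2 × 0.5 = 4.345
  [0.5→0.75]: (17.38+21.32)/2 × 0.25 = 4.8375
  [0.75→6.75]: (21.32+4.85)/2 × 6 = 78.51
  Sum = 87.6925 mcg/mL·h
Tail: C_last/k_e = 4.85/0.352 = 13.778
AUC_0→∞ (transdermal patch) = 87.6925 + 13.778 = 101.4705 mcg/mL·h
F = (AUC_ev/D_ev)/(AUC_iv/D_iv) = (101.4705/50)/(597/50) = 2.02941/11.94 = 0.1700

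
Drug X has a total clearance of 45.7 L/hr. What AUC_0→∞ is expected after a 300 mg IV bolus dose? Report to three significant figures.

AUC = 6.56 mg/L·hr

AUC_0→∞ = Dose_iv / CL
        = 300 / 45.7 = 6.56455 mg/L·hr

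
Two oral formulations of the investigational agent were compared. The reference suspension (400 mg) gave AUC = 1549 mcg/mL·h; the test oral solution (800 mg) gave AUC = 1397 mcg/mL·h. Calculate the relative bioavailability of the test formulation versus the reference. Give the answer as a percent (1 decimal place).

F_rel = 45.1%

F_rel = (AUC_test/D_test) / (AUC_ref/D_ref)
      = (1397/800) / (1549/400)
      = 1.74625 / 3.8725 = 0.4509 = 45.09%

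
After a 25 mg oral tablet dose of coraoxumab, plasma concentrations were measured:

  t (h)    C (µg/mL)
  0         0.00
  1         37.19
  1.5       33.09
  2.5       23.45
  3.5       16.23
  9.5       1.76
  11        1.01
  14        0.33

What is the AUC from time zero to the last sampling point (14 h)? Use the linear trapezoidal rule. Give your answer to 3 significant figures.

Trapezoidal AUC_0→14:
  [0→1]: (0.00+37.19)/2 × 1 = 18.595
  [1→1.5]: (37.19+33.09)/2 × 0.5 = 17.57
  [1.5→2.5]: (33.09+23.45)/2 × 1 = 28.27
  [2.5→3.5]: (23.45+16.23)/2 × 1 = 19.84
  [3.5→9.5]: (16.23+1.76)/2 × 6 = 53.97
  [9.5→11]: (1.76+1.01)/2 × 1.5 = 2.0775
  [11→14]: (1.01+0.33)/2 × 3 = 2.01
  Sum = 142.3325 µg/mL·h

AUC = 142 µg/mL·h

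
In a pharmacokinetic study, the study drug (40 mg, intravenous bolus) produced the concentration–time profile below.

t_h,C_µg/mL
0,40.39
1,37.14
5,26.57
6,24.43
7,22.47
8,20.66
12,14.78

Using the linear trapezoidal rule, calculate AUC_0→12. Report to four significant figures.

AUC = 307.6 µg/mL·h

Trapezoidal AUC_0→12:
  [0→1]: (40.39+37.14)/2 × 1 = 38.765
  [1→5]: (37.14+26.57)/2 × 4 = 127.42
  [5→6]: (26.57+24.43)/2 × 1 = 25.5
  [6→7]: (24.43+22.47)/2 × 1 = 23.45
  [7→8]: (22.47+20.66)/2 × 1 = 21.565
  [8→12]: (20.66+14.78)/2 × 4 = 70.88
  Sum = 307.58 µg/mL·h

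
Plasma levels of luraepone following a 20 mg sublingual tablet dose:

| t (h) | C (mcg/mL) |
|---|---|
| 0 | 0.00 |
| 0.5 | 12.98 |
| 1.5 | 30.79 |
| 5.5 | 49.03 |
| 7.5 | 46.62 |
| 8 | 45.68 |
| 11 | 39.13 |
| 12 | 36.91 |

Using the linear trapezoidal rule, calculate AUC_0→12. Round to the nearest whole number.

AUC = 469 mcg/mL·h

Trapezoidal AUC_0→12:
  [0→0.5]: (0.00+12.98)/2 × 0.5 = 3.245
  [0.5→1.5]: (12.98+30.79)/2 × 1 = 21.885
  [1.5→5.5]: (30.79+49.03)/2 × 4 = 159.64
  [5.5→7.5]: (49.03+46.62)/2 × 2 = 95.65
  [7.5→8]: (46.62+45.68)/2 × 0.5 = 23.075
  [8→11]: (45.68+39.13)/2 × 3 = 127.215
  [11→12]: (39.13+36.91)/2 × 1 = 38.02
  Sum = 468.73 mcg/mL·h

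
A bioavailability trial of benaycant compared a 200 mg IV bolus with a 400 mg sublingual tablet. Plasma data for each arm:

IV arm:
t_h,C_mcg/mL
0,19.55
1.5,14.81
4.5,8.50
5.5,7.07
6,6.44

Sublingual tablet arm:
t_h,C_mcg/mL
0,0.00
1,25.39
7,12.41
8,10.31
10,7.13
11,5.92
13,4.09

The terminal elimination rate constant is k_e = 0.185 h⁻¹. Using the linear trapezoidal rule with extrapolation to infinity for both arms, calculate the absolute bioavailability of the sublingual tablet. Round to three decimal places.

Trapezoidal AUC_0→6 (IV):
  [0→1.5]: (19.55+14.81)/2 × 1.5 = 25.77
  [1.5→4.5]: (14.81+8.50)/2 × 3 = 34.965
  [4.5→5.5]: (8.50+7.07)/2 × 1 = 7.785
  [5.5→6]: (7.07+6.44)/2 × 0.5 = 3.3775
  Sum = 71.8975 mcg/mL·h
IV tail: 6.44/0.185 = 34.811; AUC_iv,0→∞ = 71.8975 + 34.811 = 106.7085 mcg/mL·h
Trapezoidal AUC_0→13 (sublingual tablet):
  [0→1]: (0.00+25.39)/2 × 1 = 12.695
  [1→7]: (25.39+12.41)/2 × 6 = 113.4
  [7→8]: (12.41+10.31)/2 × 1 = 11.36
  [8→10]: (10.31+7.13)/2 × 2 = 17.44
  [10→11]: (7.13+5.92)/2 × 1 = 6.525
  [11→13]: (5.92+4.09)/2 × 2 = 10.01
  Sum = 171.43 mcg/mL·h
sublingual tablet tail: 4.09/0.185 = 22.108; AUC_ev,0→∞ = 171.43 + 22.108 = 193.538 mcg/mL·h
F = (AUC_ev/D_ev)/(AUC_iv/D_iv) = (193.538/400)/(106.7085/200) = 0.483845/0.5335425 = 0.9069

F = 0.907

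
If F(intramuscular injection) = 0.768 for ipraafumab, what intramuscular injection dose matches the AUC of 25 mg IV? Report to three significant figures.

For equal systemic exposure: F × D_ev = D_iv
D_ev = D_iv / F = 25 / 0.768 = 32.5521 mg

D_intramuscular = 32.6 mg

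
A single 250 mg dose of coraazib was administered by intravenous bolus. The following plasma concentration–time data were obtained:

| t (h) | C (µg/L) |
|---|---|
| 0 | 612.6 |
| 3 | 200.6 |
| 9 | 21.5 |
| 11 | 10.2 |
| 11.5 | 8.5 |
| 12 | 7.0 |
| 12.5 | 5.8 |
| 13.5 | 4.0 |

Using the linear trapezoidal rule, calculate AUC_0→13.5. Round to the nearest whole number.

Trapezoidal AUC_0→13.5:
  [0→3]: (612.6+200.6)/2 × 3 = 1219.8
  [3→9]: (200.6+21.5)/2 × 6 = 666.3
  [9→11]: (21.5+10.2)/2 × 2 = 31.7
  [11→11.5]: (10.2+8.5)/2 × 0.5 = 4.675
  [11.5→12]: (8.5+7.0)/2 × 0.5 = 3.875
  [12→12.5]: (7.0+5.8)/2 × 0.5 = 3.2
  [12.5→13.5]: (5.8+4.0)/2 × 1 = 4.9
  Sum = 1934.45 µg/L·h

AUC = 1934 µg/L·h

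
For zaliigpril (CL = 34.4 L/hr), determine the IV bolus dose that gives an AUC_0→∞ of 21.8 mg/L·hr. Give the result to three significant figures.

Dose_iv = CL × AUC_0→∞
     = 34.4 × 21.8 = 749.92 mg

Dose = 750 mg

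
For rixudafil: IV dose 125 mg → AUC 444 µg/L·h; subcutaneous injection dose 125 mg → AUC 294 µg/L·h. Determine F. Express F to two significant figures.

F = (AUC_ev / D_ev) / (AUC_iv / D_iv)
  = (294/125) / (444/125)
  = 2.352 / 3.552 = 0.6622

F = 0.66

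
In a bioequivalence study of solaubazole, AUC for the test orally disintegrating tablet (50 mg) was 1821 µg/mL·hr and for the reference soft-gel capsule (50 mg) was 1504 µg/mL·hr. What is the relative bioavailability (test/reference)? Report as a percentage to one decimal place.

F_rel = 121.1%

F_rel = (AUC_test/D_test) / (AUC_ref/D_ref)
      = (1821/50) / (1504/50)
      = 36.42 / 30.08 = 1.2108 = 121.08%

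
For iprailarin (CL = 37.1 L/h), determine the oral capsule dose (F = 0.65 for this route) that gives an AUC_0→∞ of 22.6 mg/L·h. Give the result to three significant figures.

Dose = CL × AUC_0→∞ / F
     = 37.1 × 22.6 / 0.65 = 1289.94 mg

Dose = 1290 mg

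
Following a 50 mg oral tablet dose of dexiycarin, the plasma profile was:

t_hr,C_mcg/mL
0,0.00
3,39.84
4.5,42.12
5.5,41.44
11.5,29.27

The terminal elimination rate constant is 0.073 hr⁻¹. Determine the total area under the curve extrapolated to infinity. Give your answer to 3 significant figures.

Trapezoidal AUC_0→11.5:
  [0→3]: (0.00+39.84)/2 × 3 = 59.76
  [3→4.5]: (39.84+42.12)/2 × 1.5 = 61.47
  [4.5→5.5]: (42.12+41.44)/2 × 1 = 41.78
  [5.5→11.5]: (41.44+29.27)/2 × 6 = 212.13
  Sum = 375.14 mcg/mL·hr
Extrapolated tail: C_last / k_e = 29.27 / 0.073 = 400.959
AUC_0→∞ = 375.14 + 400.959 = 776.099 mcg/mL·hr

AUC = 776 mcg/mL·hr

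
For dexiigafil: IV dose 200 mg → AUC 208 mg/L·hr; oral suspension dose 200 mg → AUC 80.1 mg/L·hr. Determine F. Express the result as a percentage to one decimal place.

F = 38.5%

F = (AUC_ev / D_ev) / (AUC_iv / D_iv)
  = (80.1/200) / (208/200)
  = 0.4005 / 1.04 = 0.3851
  = 38.51%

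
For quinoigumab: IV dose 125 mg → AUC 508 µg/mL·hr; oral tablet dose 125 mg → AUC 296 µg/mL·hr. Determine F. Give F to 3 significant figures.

F = 0.583

F = (AUC_ev / D_ev) / (AUC_iv / D_iv)
  = (296/125) / (508/125)
  = 2.368 / 4.064 = 0.5827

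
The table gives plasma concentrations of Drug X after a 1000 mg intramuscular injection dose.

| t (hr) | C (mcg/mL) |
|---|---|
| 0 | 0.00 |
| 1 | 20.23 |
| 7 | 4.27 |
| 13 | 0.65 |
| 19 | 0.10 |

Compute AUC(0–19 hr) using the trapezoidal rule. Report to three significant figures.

AUC = 101 mcg/mL·hr

Trapezoidal AUC_0→19:
  [0→1]: (0.00+20.23)/2 × 1 = 10.115
  [1→7]: (20.23+4.27)/2 × 6 = 73.5
  [7→13]: (4.27+0.65)/2 × 6 = 14.76
  [13→19]: (0.65+0.10)/2 × 6 = 2.25
  Sum = 100.625 mcg/mL·hr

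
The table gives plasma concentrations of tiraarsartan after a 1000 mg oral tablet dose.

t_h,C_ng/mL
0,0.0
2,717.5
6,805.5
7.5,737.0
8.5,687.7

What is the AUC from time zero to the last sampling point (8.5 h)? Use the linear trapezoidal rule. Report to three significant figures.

Trapezoidal AUC_0→8.5:
  [0→2]: (0.0+717.5)/2 × 2 = 717.5
  [2→6]: (717.5+805.5)/2 × 4 = 3046.0
  [6→7.5]: (805.5+737.0)/2 × 1.5 = 1156.875
  [7.5→8.5]: (737.0+687.7)/2 × 1 = 712.35
  Sum = 5632.725 ng/mL·h

AUC = 5630 ng/mL·h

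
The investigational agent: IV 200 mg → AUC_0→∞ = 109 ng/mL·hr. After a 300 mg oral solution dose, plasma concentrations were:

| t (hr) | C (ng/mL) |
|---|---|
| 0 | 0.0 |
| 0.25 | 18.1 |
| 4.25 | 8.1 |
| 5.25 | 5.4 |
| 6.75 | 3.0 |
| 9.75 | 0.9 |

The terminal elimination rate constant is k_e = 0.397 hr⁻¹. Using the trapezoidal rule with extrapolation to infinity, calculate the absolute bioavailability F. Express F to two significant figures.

F = 0.46

Trapezoidal AUC_0→9.75 (oral solution):
  [0→0.25]: (0.0+18.1)/2 × 0.25 = 2.2625
  [0.25→4.25]: (18.1+8.1)/2 × 4 = 52.4
  [4.25→5.25]: (8.1+5.4)/2 × 1 = 6.75
  [5.25→6.75]: (5.4+3.0)/2 × 1.5 = 6.3
  [6.75→9.75]: (3.0+0.9)/2 × 3 = 5.85
  Sum = 73.5625 ng/mL·hr
Tail: C_last/k_e = 0.9/0.397 = 2.267
AUC_0→∞ (oral solution) = 73.5625 + 2.267 = 75.8295 ng/mL·hr
F = (AUC_ev/D_ev)/(AUC_iv/D_iv) = (75.8295/300)/(109/200) = 0.252765/0.545 = 0.4638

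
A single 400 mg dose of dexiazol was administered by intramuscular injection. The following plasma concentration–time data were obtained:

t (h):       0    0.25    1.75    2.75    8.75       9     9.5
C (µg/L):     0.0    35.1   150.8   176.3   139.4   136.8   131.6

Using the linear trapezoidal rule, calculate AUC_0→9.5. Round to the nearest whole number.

Trapezoidal AUC_0→9.5:
  [0→0.25]: (0.0+35.1)/2 × 0.25 = 4.3875
  [0.25→1.75]: (35.1+150.8)/2 × 1.5 = 139.425
  [1.75→2.75]: (150.8+176.3)/2 × 1 = 163.55
  [2.75→8.75]: (176.3+139.4)/2 × 6 = 947.1
  [8.75→9]: (139.4+136.8)/2 × 0.25 = 34.525
  [9→9.5]: (136.8+131.6)/2 × 0.5 = 67.1
  Sum = 1356.0875 µg/L·h

AUC = 1356 µg/L·h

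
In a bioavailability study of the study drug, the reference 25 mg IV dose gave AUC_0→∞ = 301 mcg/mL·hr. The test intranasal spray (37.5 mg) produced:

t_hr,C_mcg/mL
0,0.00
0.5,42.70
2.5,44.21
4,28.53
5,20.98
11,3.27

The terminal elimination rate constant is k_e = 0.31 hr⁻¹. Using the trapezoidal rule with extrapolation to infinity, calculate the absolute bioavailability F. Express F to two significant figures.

Trapezoidal AUC_0→11 (intranasal spray):
  [0→0.5]: (0.00+42.70)/2 × 0.5 = 10.675
  [0.5→2.5]: (42.70+44.21)/2 × 2 = 86.91
  [2.5→4]: (44.21+28.53)/2 × 1.5 = 54.555
  [4→5]: (28.53+20.98)/2 × 1 = 24.755
  [5→11]: (20.98+3.27)/2 × 6 = 72.75
  Sum = 249.645 mcg/mL·hr
Tail: C_last/k_e = 3.27/0.31 = 10.548
AUC_0→∞ (intranasal spray) = 249.645 + 10.548 = 260.193 mcg/mL·hr
F = (AUC_ev/D_ev)/(AUC_iv/D_iv) = (260.193/37.5)/(301/25) = 6.93848/12.04 = 0.5763

F = 0.58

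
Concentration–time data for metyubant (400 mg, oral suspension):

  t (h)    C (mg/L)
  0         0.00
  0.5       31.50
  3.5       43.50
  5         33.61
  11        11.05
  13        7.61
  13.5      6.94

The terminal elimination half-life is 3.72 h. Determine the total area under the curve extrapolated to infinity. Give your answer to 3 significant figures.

Trapezoidal AUC_0→13.5:
  [0→0.5]: (0.00+31.50)/2 × 0.5 = 7.875
  [0.5→3.5]: (31.50+43.50)/2 × 3 = 112.5
  [3.5→5]: (43.50+33.61)/2 × 1.5 = 57.8325
  [5→11]: (33.61+11.05)/2 × 6 = 133.98
  [11→13]: (11.05+7.61)/2 × 2 = 18.66
  [13→13.5]: (7.61+6.94)/2 × 0.5 = 3.6375
  Sum = 334.485 mg/L·h
k_e = ln2 / t½ = 0.693147 / 3.72 = 0.1863 h^-1
Extrapolated tail: C_last / k_e = 6.94 / 0.1863 = 37.252
AUC_0→∞ = 334.485 + 37.252 = 371.737 mg/L·h

AUC = 372 mg/L·h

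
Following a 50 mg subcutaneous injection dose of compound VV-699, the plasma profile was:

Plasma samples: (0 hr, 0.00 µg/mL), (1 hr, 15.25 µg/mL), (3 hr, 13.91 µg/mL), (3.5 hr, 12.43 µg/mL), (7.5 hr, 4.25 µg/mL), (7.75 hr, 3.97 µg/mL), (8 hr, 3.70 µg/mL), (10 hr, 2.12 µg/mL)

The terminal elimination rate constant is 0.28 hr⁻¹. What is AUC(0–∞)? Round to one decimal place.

Trapezoidal AUC_0→10:
  [0→1]: (0.00+15.25)/2 × 1 = 7.625
  [1→3]: (15.25+13.91)/2 × 2 = 29.16
  [3→3.5]: (13.91+12.43)/2 × 0.5 = 6.585
  [3.5→7.5]: (12.43+4.25)/2 × 4 = 33.36
  [7.5→7.75]: (4.25+3.97)/2 × 0.25 = 1.0275
  [7.75→8]: (3.97+3.70)/2 × 0.25 = 0.95875
  [8→10]: (3.70+2.12)/2 × 2 = 5.82
  Sum = 84.53625 µg/mL·hr
Extrapolated tail: C_last / k_e = 2.12 / 0.28 = 7.571
AUC_0→∞ = 84.53625 + 7.571 = 92.10725 µg/mL·hr

AUC = 92.1 µg/mL·hr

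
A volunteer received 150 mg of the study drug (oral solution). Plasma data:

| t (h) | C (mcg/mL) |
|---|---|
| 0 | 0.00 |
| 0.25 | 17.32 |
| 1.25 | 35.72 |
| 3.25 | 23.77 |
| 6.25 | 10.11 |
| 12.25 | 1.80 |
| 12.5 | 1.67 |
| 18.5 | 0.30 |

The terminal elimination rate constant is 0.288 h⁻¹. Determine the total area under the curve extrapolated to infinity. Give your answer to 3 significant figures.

AUC = 182 mcg/mL·h

Trapezoidal AUC_0→18.5:
  [0→0.25]: (0.00+17.32)/2 × 0.25 = 2.165
  [0.25→1.25]: (17.32+35.72)/2 × 1 = 26.52
  [1.25→3.25]: (35.72+23.77)/2 × 2 = 59.49
  [3.25→6.25]: (23.77+10.11)/2 × 3 = 50.82
  [6.25→12.25]: (10.11+1.80)/2 × 6 = 35.73
  [12.25→12.5]: (1.80+1.67)/2 × 0.25 = 0.43375
  [12.5→18.5]: (1.67+0.30)/2 × 6 = 5.91
  Sum = 181.06875 mcg/mL·h
Extrapolated tail: C_last / k_e = 0.30 / 0.288 = 1.042
AUC_0→∞ = 181.06875 + 1.042 = 182.11075 mcg/mL·h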